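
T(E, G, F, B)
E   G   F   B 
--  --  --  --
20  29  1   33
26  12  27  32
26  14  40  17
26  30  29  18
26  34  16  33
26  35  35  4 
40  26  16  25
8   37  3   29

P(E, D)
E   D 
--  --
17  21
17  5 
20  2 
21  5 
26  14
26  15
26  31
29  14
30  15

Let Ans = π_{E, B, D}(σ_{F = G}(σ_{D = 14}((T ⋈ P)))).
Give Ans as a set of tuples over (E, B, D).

{(26, 4, 14)}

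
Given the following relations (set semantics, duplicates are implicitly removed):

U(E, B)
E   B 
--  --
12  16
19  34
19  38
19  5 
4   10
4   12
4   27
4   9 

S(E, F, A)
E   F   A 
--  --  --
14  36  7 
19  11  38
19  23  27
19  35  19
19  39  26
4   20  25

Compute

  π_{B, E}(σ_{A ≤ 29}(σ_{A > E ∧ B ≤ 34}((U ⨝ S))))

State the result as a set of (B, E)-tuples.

{(10, 4), (12, 4), (27, 4), (34, 19), (5, 19), (9, 4)}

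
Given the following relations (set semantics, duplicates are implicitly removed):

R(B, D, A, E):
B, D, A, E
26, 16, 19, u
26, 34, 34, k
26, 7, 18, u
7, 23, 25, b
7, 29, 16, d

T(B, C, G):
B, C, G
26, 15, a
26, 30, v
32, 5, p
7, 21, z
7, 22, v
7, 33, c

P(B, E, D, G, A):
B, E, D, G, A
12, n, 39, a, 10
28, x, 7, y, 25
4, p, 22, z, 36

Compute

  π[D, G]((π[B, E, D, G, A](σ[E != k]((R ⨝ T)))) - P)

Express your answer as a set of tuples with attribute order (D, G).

R ⋈ T (natural join on B): {(26, 16, 19, u, 15, a), (26, 16, 19, u, 30, v), (26, 34, 34, k, 15, a), (26, 34, 34, k, 30, v), (26, 7, 18, u, 15, a), (26, 7, 18, u, 30, v), (7, 23, 25, b, 21, z), (7, 23, 25, b, 22, v), (7, 23, 25, b, 33, c), (7, 29, 16, d, 21, z), (7, 29, 16, d, 22, v), (7, 29, 16, d, 33, c)}
Filtering on E != k leaves {(26, 16, 19, u, 15, a), (26, 16, 19, u, 30, v), (26, 7, 18, u, 15, a), (26, 7, 18, u, 30, v), (7, 23, 25, b, 21, z), (7, 23, 25, b, 22, v), (7, 23, 25, b, 33, c), (7, 29, 16, d, 21, z), (7, 29, 16, d, 22, v), (7, 29, 16, d, 33, c)}.
Keep only column(s) B, E, D, G, A: {(26, u, 16, a, 19), (26, u, 16, v, 19), (26, u, 7, a, 18), (26, u, 7, v, 18), (7, b, 23, c, 25), (7, b, 23, v, 25), (7, b, 23, z, 25), (7, d, 29, c, 16), (7, d, 29, v, 16), (7, d, 29, z, 16)}
Difference: {(26, u, 16, a, 19), (26, u, 16, v, 19), (26, u, 7, a, 18), (26, u, 7, v, 18), (7, b, 23, c, 25), (7, b, 23, v, 25), (7, b, 23, z, 25), (7, d, 29, c, 16), (7, d, 29, v, 16), (7, d, 29, z, 16)} with {(12, n, 39, a, 10), (28, x, 7, y, 25), (4, p, 22, z, 36)} → {(26, u, 16, a, 19), (26, u, 16, v, 19), (26, u, 7, a, 18), (26, u, 7, v, 18), (7, b, 23, c, 25), (7, b, 23, v, 25), (7, b, 23, z, 25), (7, d, 29, c, 16), (7, d, 29, v, 16), (7, d, 29, z, 16)}
Keep only column(s) D, G: {(16, a), (16, v), (23, c), (23, v), (23, z), (29, c), (29, v), (29, z), (7, a), (7, v)}

{(16, a), (16, v), (23, c), (23, v), (23, z), (29, c), (29, v), (29, z), (7, a), (7, v)}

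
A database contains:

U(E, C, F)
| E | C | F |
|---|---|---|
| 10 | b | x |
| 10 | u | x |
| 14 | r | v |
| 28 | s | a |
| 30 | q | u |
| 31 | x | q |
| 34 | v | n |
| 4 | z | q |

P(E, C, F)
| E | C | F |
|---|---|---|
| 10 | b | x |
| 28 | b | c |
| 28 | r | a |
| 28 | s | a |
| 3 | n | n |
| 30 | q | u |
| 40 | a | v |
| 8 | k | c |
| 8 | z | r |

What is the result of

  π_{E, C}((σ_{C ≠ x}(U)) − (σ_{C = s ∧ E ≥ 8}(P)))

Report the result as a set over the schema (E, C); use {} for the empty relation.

{(10, b), (10, u), (14, r), (30, q), (34, v), (4, z)}

Selection C ≠ x: {(10, b, x), (10, u, x), (14, r, v), (28, s, a), (30, q, u), (34, v, n), (4, z, q)}
Selection C = s ∧ E ≥ 8: {(28, s, a)}
Difference: {(10, b, x), (10, u, x), (14, r, v), (28, s, a), (30, q, u), (34, v, n), (4, z, q)} with {(28, s, a)} → {(10, b, x), (10, u, x), (14, r, v), (30, q, u), (34, v, n), (4, z, q)}
Projecting to E, C: {(10, b), (10, u), (14, r), (30, q), (34, v), (4, z)}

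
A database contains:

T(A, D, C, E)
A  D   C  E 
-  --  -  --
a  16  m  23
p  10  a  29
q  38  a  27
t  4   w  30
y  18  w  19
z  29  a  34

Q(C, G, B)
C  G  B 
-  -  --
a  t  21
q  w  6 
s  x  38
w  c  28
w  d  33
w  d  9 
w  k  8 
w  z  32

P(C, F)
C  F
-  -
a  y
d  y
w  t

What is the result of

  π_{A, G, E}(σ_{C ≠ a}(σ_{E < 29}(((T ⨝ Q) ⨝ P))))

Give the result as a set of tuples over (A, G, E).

Joining T and Q on C yields {(p, 10, a, 29, t, 21), (q, 38, a, 27, t, 21), (t, 4, w, 30, c, 28), (t, 4, w, 30, d, 33), (t, 4, w, 30, d, 9), (t, 4, w, 30, k, 8), (t, 4, w, 30, z, 32), (y, 18, w, 19, c, 28), (y, 18, w, 19, d, 33), (y, 18, w, 19, d, 9), (y, 18, w, 19, k, 8), (y, 18, w, 19, z, 32), (z, 29, a, 34, t, 21)}.
Joining (T ⨝ Q) and P on C yields {(p, 10, a, 29, t, 21, y), (q, 38, a, 27, t, 21, y), (t, 4, w, 30, c, 28, t), (t, 4, w, 30, d, 33, t), (t, 4, w, 30, d, 9, t), (t, 4, w, 30, k, 8, t), (t, 4, w, 30, z, 32, t), (y, 18, w, 19, c, 28, t), (y, 18, w, 19, d, 33, t), (y, 18, w, 19, d, 9, t), (y, 18, w, 19, k, 8, t), (y, 18, w, 19, z, 32, t), (z, 29, a, 34, t, 21, y)}.
σ[E < 29]: keep tuples satisfying E < 29 → {(q, 38, a, 27, t, 21, y), (y, 18, w, 19, c, 28, t), (y, 18, w, 19, d, 33, t), (y, 18, w, 19, d, 9, t), (y, 18, w, 19, k, 8, t), (y, 18, w, 19, z, 32, t)}
σ[C ≠ a]: keep tuples satisfying C ≠ a → {(y, 18, w, 19, c, 28, t), (y, 18, w, 19, d, 33, t), (y, 18, w, 19, d, 9, t), (y, 18, w, 19, k, 8, t), (y, 18, w, 19, z, 32, t)}
Keep only column(s) A, G, E (1 duplicate(s) eliminated): {(y, c, 19), (y, d, 19), (y, k, 19), (y, z, 19)}

{(y, c, 19), (y, d, 19), (y, k, 19), (y, z, 19)}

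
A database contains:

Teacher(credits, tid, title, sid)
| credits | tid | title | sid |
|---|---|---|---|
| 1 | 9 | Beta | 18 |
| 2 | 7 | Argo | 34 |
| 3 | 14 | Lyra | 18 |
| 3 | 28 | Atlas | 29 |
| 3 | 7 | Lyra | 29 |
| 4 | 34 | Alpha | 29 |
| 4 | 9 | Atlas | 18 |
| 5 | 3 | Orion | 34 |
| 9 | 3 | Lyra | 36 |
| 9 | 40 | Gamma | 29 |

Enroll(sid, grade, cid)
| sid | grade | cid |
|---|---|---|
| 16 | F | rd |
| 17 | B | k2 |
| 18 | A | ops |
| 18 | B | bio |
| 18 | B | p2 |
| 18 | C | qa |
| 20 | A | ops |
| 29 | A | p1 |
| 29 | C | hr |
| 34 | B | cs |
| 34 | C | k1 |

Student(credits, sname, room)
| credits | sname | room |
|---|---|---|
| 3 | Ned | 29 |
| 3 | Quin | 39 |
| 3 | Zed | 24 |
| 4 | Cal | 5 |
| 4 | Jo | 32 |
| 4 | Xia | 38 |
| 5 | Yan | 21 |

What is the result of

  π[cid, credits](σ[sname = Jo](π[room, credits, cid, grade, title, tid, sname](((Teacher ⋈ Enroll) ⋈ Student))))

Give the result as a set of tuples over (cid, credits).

Natural join on sid: {(1, 9, Beta, 18, A, ops), (1, 9, Beta, 18, B, bio), (1, 9, Beta, 18, B, p2), (1, 9, Beta, 18, C, qa), (2, 7, Argo, 34, B, cs), (2, 7, Argo, 34, C, k1), (3, 14, Lyra, 18, A, ops), (3, 14, Lyra, 18, B, bio), (3, 14, Lyra, 18, B, p2), (3, 14, Lyra, 18, C, qa), (3, 28, Atlas, 29, A, p1), (3, 28, Atlas, 29, C, hr), (3, 7, Lyra, 29, A, p1), (3, 7, Lyra, 29, C, hr), (4, 34, Alpha, 29, A, p1), (4, 34, Alpha, 29, C, hr), (4, 9, Atlas, 18, A, ops), (4, 9, Atlas, 18, B, bio), (4, 9, Atlas, 18, B, p2), (4, 9, Atlas, 18, C, qa), (5, 3, Orion, 34, B, cs), (5, 3, Orion, 34, C, k1), (9, 40, Gamma, 29, A, p1), (9, 40, Gamma, 29, C, hr)}
Natural join on credits: {(3, 14, Lyra, 18, A, ops, Ned, 29), (3, 14, Lyra, 18, A, ops, Quin, 39), (3, 14, Lyra, 18, A, ops, Zed, 24), (3, 14, Lyra, 18, B, bio, Ned, 29), (3, 14, Lyra, 18, B, bio, Quin, 39), (3, 14, Lyra, 18, B, bio, Zed, 24), (3, 14, Lyra, 18, B, p2, Ned, 29), (3, 14, Lyra, 18, B, p2, Quin, 39), (3, 14, Lyra, 18, B, p2, Zed, 24), (3, 14, Lyra, 18, C, qa, Ned, 29), (3, 14, Lyra, 18, C, qa, Quin, 39), (3, 14, Lyra, 18, C, qa, Zed, 24), (3, 28, Atlas, 29, A, p1, Ned, 29), (3, 28, Atlas, 29, A, p1, Quin, 39), (3, 28, Atlas, 29, A, p1, Zed, 24), (3, 28, Atlas, 29, C, hr, Ned, 29), (3, 28, Atlas, 29, C, hr, Quin, 39), (3, 28, Atlas, 29, C, hr, Zed, 24), (3, 7, Lyra, 29, A, p1, Ned, 29), (3, 7, Lyra, 29, A, p1, Quin, 39), (3, 7, Lyra, 29, A, p1, Zed, 24), (3, 7, Lyra, 29, C, hr, Ned, 29), (3, 7, Lyra, 29, C, hr, Quin, 39), (3, 7, Lyra, 29, C, hr, Zed, 24), (4, 34, Alpha, 29, A, p1, Cal, 5), (4, 34, Alpha, 29, A, p1, Jo, 32), (4, 34, Alpha, 29, A, p1, Xia, 38), (4, 34, Alpha, 29, C, hr, Cal, 5), (4, 34, Alpha, 29, C, hr, Jo, 32), (4, 34, Alpha, 29, C, hr, Xia, 38), (4, 9, Atlas, 18, A, ops, Cal, 5), (4, 9, Atlas, 18, A, ops, Jo, 32), (4, 9, Atlas, 18, A, ops, Xia, 38), (4, 9, Atlas, 18, B, bio, Cal, 5), (4, 9, Atlas, 18, B, bio, Jo, 32), (4, 9, Atlas, 18, B, bio, Xia, 38), (4, 9, Atlas, 18, B, p2, Cal, 5), (4, 9, Atlas, 18, B, p2, Jo, 32), (4, 9, Atlas, 18, B, p2, Xia, 38), (4, 9, Atlas, 18, C, qa, Cal, 5), (4, 9, Atlas, 18, C, qa, Jo, 32), (4, 9, Atlas, 18, C, qa, Xia, 38), (5, 3, Orion, 34, B, cs, Yan, 21), (5, 3, Orion, 34, C, k1, Yan, 21)}
Keep only column(s) room, credits, cid, grade, title, tid, sname: {(21, 5, cs, B, Orion, 3, Yan), (21, 5, k1, C, Orion, 3, Yan), (24, 3, bio, B, Lyra, 14, Zed), (24, 3, hr, C, Atlas, 28, Zed), (24, 3, hr, C, Lyra, 7, Zed), (24, 3, ops, A, Lyra, 14, Zed), (24, 3, p1, A, Atlas, 28, Zed), (24, 3, p1, A, Lyra, 7, Zed), (24, 3, p2, B, Lyra, 14, Zed), (24, 3, qa, C, Lyra, 14, Zed), (29, 3, bio, B, Lyra, 14, Ned), (29, 3, hr, C, Atlas, 28, Ned), (29, 3, hr, C, Lyra, 7, Ned), (29, 3, ops, A, Lyra, 14, Ned), (29, 3, p1, A, Atlas, 28, Ned), (29, 3, p1, A, Lyra, 7, Ned), (29, 3, p2, B, Lyra, 14, Ned), (29, 3, qa, C, Lyra, 14, Ned), (32, 4, bio, B, Atlas, 9, Jo), (32, 4, hr, C, Alpha, 34, Jo), (32, 4, ops, A, Atlas, 9, Jo), (32, 4, p1, A, Alpha, 34, Jo), (32, 4, p2, B, Atlas, 9, Jo), (32, 4, qa, C, Atlas, 9, Jo), (38, 4, bio, B, Atlas, 9, Xia), (38, 4, hr, C, Alpha, 34, Xia), (38, 4, ops, A, Atlas, 9, Xia), (38, 4, p1, A, Alpha, 34, Xia), (38, 4, p2, B, Atlas, 9, Xia), (38, 4, qa, C, Atlas, 9, Xia), (39, 3, bio, B, Lyra, 14, Quin), (39, 3, hr, C, Atlas, 28, Quin), (39, 3, hr, C, Lyra, 7, Quin), (39, 3, ops, A, Lyra, 14, Quin), (39, 3, p1, A, Atlas, 28, Quin), (39, 3, p1, A, Lyra, 7, Quin), (39, 3, p2, B, Lyra, 14, Quin), (39, 3, qa, C, Lyra, 14, Quin), (5, 4, bio, B, Atlas, 9, Cal), (5, 4, hr, C, Alpha, 34, Cal), (5, 4, ops, A, Atlas, 9, Cal), (5, 4, p1, A, Alpha, 34, Cal), (5, 4, p2, B, Atlas, 9, Cal), (5, 4, qa, C, Atlas, 9, Cal)}
Apply σ_{sname = Jo}; surviving tuples: {(32, 4, bio, B, Atlas, 9, Jo), (32, 4, hr, C, Alpha, 34, Jo), (32, 4, ops, A, Atlas, 9, Jo), (32, 4, p1, A, Alpha, 34, Jo), (32, 4, p2, B, Atlas, 9, Jo), (32, 4, qa, C, Atlas, 9, Jo)}
Keep only column(s) cid, credits: {(bio, 4), (hr, 4), (ops, 4), (p1, 4), (p2, 4), (qa, 4)}

{(bio, 4), (hr, 4), (ops, 4), (p1, 4), (p2, 4), (qa, 4)}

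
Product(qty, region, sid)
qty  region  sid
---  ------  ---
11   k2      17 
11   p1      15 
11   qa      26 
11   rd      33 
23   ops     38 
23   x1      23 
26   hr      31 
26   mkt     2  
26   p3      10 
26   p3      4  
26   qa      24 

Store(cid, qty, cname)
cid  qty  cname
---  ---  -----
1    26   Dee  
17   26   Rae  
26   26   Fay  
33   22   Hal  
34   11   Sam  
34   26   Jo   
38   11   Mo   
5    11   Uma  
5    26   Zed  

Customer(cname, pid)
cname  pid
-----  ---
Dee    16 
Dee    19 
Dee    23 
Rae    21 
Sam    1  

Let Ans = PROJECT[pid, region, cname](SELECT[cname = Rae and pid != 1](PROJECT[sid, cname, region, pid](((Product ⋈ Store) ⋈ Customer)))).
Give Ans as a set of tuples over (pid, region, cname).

{(21, hr, Rae), (21, mkt, Rae), (21, p3, Rae), (21, qa, Rae)}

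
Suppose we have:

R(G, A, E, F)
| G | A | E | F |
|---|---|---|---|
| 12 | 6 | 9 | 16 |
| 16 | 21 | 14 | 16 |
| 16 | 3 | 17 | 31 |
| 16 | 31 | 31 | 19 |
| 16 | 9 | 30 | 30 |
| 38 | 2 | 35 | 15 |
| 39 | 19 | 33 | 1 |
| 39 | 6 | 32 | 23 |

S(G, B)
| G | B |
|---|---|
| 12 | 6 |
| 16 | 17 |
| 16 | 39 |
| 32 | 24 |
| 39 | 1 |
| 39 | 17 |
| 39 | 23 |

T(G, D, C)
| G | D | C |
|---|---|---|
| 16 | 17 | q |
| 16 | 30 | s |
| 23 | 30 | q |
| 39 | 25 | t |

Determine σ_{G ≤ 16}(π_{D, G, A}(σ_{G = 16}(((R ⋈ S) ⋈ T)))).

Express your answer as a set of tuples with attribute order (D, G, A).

{(17, 16, 21), (17, 16, 3), (17, 16, 31), (17, 16, 9), (30, 16, 21), (30, 16, 3), (30, 16, 31), (30, 16, 9)}

Natural join on G: {(12, 6, 9, 16, 6), (16, 21, 14, 16, 17), (16, 21, 14, 16, 39), (16, 3, 17, 31, 17), (16, 3, 17, 31, 39), (16, 31, 31, 19, 17), (16, 31, 31, 19, 39), (16, 9, 30, 30, 17), (16, 9, 30, 30, 39), (39, 19, 33, 1, 1), (39, 19, 33, 1, 17), (39, 19, 33, 1, 23), (39, 6, 32, 23, 1), (39, 6, 32, 23, 17), (39, 6, 32, 23, 23)}
Natural join on G: {(16, 21, 14, 16, 17, 17, q), (16, 21, 14, 16, 17, 30, s), (16, 21, 14, 16, 39, 17, q), (16, 21, 14, 16, 39, 30, s), (16, 3, 17, 31, 17, 17, q), (16, 3, 17, 31, 17, 30, s), (16, 3, 17, 31, 39, 17, q), (16, 3, 17, 31, 39, 30, s), (16, 31, 31, 19, 17, 17, q), (16, 31, 31, 19, 17, 30, s), (16, 31, 31, 19, 39, 17, q), (16, 31, 31, 19, 39, 30, s), (16, 9, 30, 30, 17, 17, q), (16, 9, 30, 30, 17, 30, s), (16, 9, 30, 30, 39, 17, q), (16, 9, 30, 30, 39, 30, s), (39, 19, 33, 1, 1, 25, t), (39, 19, 33, 1, 17, 25, t), (39, 19, 33, 1, 23, 25, t), (39, 6, 32, 23, 1, 25, t), (39, 6, 32, 23, 17, 25, t), (39, 6, 32, 23, 23, 25, t)}
Filtering on G = 16 leaves {(16, 21, 14, 16, 17, 17, q), (16, 21, 14, 16, 17, 30, s), (16, 21, 14, 16, 39, 17, q), (16, 21, 14, 16, 39, 30, s), (16, 3, 17, 31, 17, 17, q), (16, 3, 17, 31, 17, 30, s), (16, 3, 17, 31, 39, 17, q), (16, 3, 17, 31, 39, 30, s), (16, 31, 31, 19, 17, 17, q), (16, 31, 31, 19, 17, 30, s), (16, 31, 31, 19, 39, 17, q), (16, 31, 31, 19, 39, 30, s), (16, 9, 30, 30, 17, 17, q), (16, 9, 30, 30, 17, 30, s), (16, 9, 30, 30, 39, 17, q), (16, 9, 30, 30, 39, 30, s)}.
Keep only column(s) D, G, A (8 duplicate(s) eliminated): {(17, 16, 21), (17, 16, 3), (17, 16, 31), (17, 16, 9), (30, 16, 21), (30, 16, 3), (30, 16, 31), (30, 16, 9)}
Filtering on G ≤ 16 leaves {(17, 16, 21), (17, 16, 3), (17, 16, 31), (17, 16, 9), (30, 16, 21), (30, 16, 3), (30, 16, 31), (30, 16, 9)}.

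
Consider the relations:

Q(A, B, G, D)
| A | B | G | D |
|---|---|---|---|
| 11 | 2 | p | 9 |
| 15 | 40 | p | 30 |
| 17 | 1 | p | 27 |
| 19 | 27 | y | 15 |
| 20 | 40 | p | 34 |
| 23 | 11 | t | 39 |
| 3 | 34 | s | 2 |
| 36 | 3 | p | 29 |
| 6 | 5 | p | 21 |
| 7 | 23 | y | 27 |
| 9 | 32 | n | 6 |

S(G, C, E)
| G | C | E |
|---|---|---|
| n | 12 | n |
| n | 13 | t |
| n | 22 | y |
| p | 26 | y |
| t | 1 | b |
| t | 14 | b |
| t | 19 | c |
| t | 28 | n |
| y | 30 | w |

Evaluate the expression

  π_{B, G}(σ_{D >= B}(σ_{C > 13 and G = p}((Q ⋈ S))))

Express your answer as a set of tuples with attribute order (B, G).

{(1, p), (2, p), (3, p), (5, p)}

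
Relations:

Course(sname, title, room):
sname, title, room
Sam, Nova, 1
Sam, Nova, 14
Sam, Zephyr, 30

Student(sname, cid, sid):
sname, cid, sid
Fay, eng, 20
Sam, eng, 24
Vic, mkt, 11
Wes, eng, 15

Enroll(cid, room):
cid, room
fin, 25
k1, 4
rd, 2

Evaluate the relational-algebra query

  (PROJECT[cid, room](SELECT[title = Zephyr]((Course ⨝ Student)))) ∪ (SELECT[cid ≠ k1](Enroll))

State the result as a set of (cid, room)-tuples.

{(eng, 30), (fin, 25), (rd, 2)}

Course ⋈ Student (natural join on sname): {(Sam, Nova, 1, eng, 24), (Sam, Nova, 14, eng, 24), (Sam, Zephyr, 30, eng, 24)}
Selection title = Zephyr: {(Sam, Zephyr, 30, eng, 24)}
π_{cid, room} gives {(eng, 30)}.
Selection cid ≠ k1: {(fin, 25), (rd, 2)}
Set union of the two operands is {(eng, 30), (fin, 25), (rd, 2)}.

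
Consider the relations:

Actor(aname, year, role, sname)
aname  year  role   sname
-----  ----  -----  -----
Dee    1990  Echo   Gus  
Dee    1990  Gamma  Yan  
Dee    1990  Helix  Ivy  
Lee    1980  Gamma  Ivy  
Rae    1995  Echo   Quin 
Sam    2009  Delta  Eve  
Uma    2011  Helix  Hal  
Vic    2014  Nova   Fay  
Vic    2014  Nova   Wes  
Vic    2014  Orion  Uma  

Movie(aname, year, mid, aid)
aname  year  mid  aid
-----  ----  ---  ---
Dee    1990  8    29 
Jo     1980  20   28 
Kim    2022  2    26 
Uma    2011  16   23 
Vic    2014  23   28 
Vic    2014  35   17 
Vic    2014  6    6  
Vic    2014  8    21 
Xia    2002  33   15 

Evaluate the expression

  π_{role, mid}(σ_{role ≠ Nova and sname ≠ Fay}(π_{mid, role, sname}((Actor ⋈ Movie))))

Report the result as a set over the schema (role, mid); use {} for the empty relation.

Joining Actor and Movie on aname, year yields {(Dee, 1990, Echo, Gus, 8, 29), (Dee, 1990, Gamma, Yan, 8, 29), (Dee, 1990, Helix, Ivy, 8, 29), (Uma, 2011, Helix, Hal, 16, 23), (Vic, 2014, Nova, Fay, 23, 28), (Vic, 2014, Nova, Fay, 35, 17), (Vic, 2014, Nova, Fay, 6, 6), (Vic, 2014, Nova, Fay, 8, 21), (Vic, 2014, Nova, Wes, 23, 28), (Vic, 2014, Nova, Wes, 35, 17), (Vic, 2014, Nova, Wes, 6, 6), (Vic, 2014, Nova, Wes, 8, 21), (Vic, 2014, Orion, Uma, 23, 28), (Vic, 2014, Orion, Uma, 35, 17), (Vic, 2014, Orion, Uma, 6, 6), (Vic, 2014, Orion, Uma, 8, 21)}.
π[mid, role, sname]: project onto (mid, role, sname) → {(16, Helix, Hal), (23, Nova, Fay), (23, Nova, Wes), (23, Orion, Uma), (35, Nova, Fay), (35, Nova, Wes), (35, Orion, Uma), (6, Nova, Fay), (6, Nova, Wes), (6, Orion, Uma), (8, Echo, Gus), (8, Gamma, Yan), (8, Helix, Ivy), (8, Nova, Fay), (8, Nova, Wes), (8, Orion, Uma)}
Selection role ≠ Nova and sname ≠ Fay: {(16, Helix, Hal), (23, Orion, Uma), (35, Orion, Uma), (6, Orion, Uma), (8, Echo, Gus), (8, Gamma, Yan), (8, Helix, Ivy), (8, Orion, Uma)}
π[role, mid]: project onto (role, mid) → {(Echo, 8), (Gamma, 8), (Helix, 16), (Helix, 8), (Orion, 23), (Orion, 35), (Orion, 6), (Orion, 8)}

{(Echo, 8), (Gamma, 8), (Helix, 16), (Helix, 8), (Orion, 23), (Orion, 35), (Orion, 6), (Orion, 8)}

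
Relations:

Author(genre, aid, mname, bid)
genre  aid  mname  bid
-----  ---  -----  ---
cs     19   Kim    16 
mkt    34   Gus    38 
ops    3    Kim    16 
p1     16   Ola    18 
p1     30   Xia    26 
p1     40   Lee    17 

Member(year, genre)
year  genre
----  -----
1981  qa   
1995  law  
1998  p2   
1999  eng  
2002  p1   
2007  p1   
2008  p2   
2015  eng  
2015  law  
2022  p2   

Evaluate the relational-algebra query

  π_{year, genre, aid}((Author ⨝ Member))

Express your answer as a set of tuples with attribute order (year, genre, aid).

{(2002, p1, 16), (2002, p1, 30), (2002, p1, 40), (2007, p1, 16), (2007, p1, 30), (2007, p1, 40)}

Joining Author and Member on genre yields {(p1, 16, Ola, 18, 2002), (p1, 16, Ola, 18, 2007), (p1, 30, Xia, 26, 2002), (p1, 30, Xia, 26, 2007), (p1, 40, Lee, 17, 2002), (p1, 40, Lee, 17, 2007)}.
π_{year, genre, aid} gives {(2002, p1, 16), (2002, p1, 30), (2002, p1, 40), (2007, p1, 16), (2007, p1, 30), (2007, p1, 40)}.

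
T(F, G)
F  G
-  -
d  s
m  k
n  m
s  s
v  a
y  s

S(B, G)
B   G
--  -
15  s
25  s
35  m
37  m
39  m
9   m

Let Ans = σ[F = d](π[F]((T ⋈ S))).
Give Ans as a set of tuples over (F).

{d}

Natural join on G: {(d, s, 15), (d, s, 25), (n, m, 35), (n, m, 37), (n, m, 39), (n, m, 9), (s, s, 15), (s, s, 25), (y, s, 15), (y, s, 25)}
π_{F} gives {d, n, s, y} (6 duplicate(s) eliminated).
σ[F = d]: keep tuples satisfying F = d → {d}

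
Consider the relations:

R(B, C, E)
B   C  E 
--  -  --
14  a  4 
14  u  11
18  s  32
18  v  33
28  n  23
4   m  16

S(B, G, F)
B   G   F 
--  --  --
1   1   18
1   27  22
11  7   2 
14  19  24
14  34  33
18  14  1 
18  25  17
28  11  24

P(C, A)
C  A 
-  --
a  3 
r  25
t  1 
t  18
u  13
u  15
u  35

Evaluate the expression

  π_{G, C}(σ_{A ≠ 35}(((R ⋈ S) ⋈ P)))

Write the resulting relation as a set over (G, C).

{(19, a), (19, u), (34, a), (34, u)}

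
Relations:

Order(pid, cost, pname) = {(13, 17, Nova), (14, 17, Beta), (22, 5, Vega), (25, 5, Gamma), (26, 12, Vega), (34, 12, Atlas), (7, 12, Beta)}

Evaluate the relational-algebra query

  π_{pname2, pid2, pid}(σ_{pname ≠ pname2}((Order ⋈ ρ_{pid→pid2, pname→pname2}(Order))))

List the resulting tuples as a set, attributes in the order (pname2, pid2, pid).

{(Atlas, 34, 26), (Atlas, 34, 7), (Beta, 14, 13), (Beta, 7, 26), (Beta, 7, 34), (Gamma, 25, 22), (Nova, 13, 14), (Vega, 22, 25), (Vega, 26, 34), (Vega, 26, 7)}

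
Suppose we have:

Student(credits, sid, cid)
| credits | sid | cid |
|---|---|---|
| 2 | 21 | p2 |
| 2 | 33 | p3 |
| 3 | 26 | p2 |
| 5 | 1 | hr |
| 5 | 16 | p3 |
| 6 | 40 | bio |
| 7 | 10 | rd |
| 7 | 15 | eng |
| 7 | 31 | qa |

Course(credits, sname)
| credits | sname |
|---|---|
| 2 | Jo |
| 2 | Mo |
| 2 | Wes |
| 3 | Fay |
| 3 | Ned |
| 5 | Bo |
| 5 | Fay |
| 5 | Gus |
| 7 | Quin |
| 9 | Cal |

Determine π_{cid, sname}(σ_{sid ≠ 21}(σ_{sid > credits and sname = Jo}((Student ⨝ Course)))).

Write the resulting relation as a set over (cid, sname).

{(p3, Jo)}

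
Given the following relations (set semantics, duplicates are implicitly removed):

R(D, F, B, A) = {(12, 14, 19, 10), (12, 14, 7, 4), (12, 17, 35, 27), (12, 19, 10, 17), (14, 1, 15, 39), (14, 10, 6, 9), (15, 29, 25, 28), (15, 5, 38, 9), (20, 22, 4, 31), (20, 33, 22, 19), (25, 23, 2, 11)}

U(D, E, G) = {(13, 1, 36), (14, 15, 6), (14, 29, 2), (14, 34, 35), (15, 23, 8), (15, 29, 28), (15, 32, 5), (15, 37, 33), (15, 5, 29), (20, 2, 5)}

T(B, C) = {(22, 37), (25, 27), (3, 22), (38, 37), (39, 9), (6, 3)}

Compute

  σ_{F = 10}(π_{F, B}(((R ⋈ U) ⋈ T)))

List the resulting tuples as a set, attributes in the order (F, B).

Joining R and U on D yields {(14, 1, 15, 39, 15, 6), (14, 1, 15, 39, 29, 2), (14, 1, 15, 39, 34, 35), (14, 10, 6, 9, 15, 6), (14, 10, 6, 9, 29, 2), (14, 10, 6, 9, 34, 35), (15, 29, 25, 28, 23, 8), (15, 29, 25, 28, 29, 28), (15, 29, 25, 28, 32, 5), (15, 29, 25, 28, 37, 33), (15, 29, 25, 28, 5, 29), (15, 5, 38, 9, 23, 8), (15, 5, 38, 9, 29, 28), (15, 5, 38, 9, 32, 5), (15, 5, 38, 9, 37, 33), (15, 5, 38, 9, 5, 29), (20, 22, 4, 31, 2, 5), (20, 33, 22, 19, 2, 5)}.
Joining (R ⋈ U) and T on B yields {(14, 10, 6, 9, 15, 6, 3), (14, 10, 6, 9, 29, 2, 3), (14, 10, 6, 9, 34, 35, 3), (15, 29, 25, 28, 23, 8, 27), (15, 29, 25, 28, 29, 28, 27), (15, 29, 25, 28, 32, 5, 27), (15, 29, 25, 28, 37, 33, 27), (15, 29, 25, 28, 5, 29, 27), (15, 5, 38, 9, 23, 8, 37), (15, 5, 38, 9, 29, 28, 37), (15, 5, 38, 9, 32, 5, 37), (15, 5, 38, 9, 37, 33, 37), (15, 5, 38, 9, 5, 29, 37), (20, 33, 22, 19, 2, 5, 37)}.
Keep only column(s) F, B (10 duplicate(s) eliminated): {(10, 6), (29, 25), (33, 22), (5, 38)}
Selection F = 10: {(10, 6)}

{(10, 6)}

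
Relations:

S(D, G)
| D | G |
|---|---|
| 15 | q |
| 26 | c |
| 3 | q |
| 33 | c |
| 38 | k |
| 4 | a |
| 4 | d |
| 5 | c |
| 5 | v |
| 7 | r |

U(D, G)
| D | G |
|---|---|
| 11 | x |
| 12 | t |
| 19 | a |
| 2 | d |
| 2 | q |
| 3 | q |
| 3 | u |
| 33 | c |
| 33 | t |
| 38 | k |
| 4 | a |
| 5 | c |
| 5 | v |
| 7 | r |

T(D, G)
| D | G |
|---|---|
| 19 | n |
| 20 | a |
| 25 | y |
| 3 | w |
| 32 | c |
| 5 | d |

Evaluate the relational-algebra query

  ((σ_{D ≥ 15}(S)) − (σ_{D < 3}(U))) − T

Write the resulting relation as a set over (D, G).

σ[D ≥ 15]: keep tuples satisfying D ≥ 15 → {(15, q), (26, c), (33, c), (38, k)}
σ[D < 3]: keep tuples satisfying D < 3 → {(2, d), (2, q)}
Difference: {(15, q), (26, c), (33, c), (38, k)} with {(2, d), (2, q)} → {(15, q), (26, c), (33, c), (38, k)}
Difference: {(15, q), (26, c), (33, c), (38, k)} with {(19, n), (20, a), (25, y), (3, w), (32, c), (5, d)} → {(15, q), (26, c), (33, c), (38, k)}

{(15, q), (26, c), (33, c), (38, k)}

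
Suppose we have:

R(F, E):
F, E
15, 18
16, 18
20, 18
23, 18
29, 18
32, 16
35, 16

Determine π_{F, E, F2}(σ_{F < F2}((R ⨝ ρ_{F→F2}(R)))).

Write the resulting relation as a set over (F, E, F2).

ρ[F→F2]: schema becomes (F2, E); tuples unchanged.
R ⋈ ρ_{F→F2}(R) (natural join on E): {(15, 18, 15), (15, 18, 16), (15, 18, 20), (15, 18, 23), (15, 18, 29), (16, 18, 15), (16, 18, 16), (16, 18, 20), (16, 18, 23), (16, 18, 29), (20, 18, 15), (20, 18, 16), (20, 18, 20), (20, 18, 23), (20, 18, 29), (23, 18, 15), (23, 18, 16), (23, 18, 20), (23, 18, 23), (23, 18, 29), (29, 18, 15), (29, 18, 16), (29, 18, 20), (29, 18, 23), (29, 18, 29), (32, 16, 32), (32, 16, 35), (35, 16, 32), (35, 16, 35)}
σ[F < F2]: keep tuples satisfying F < F2 → {(15, 18, 16), (15, 18, 20), (15, 18, 23), (15, 18, 29), (16, 18, 20), (16, 18, 23), (16, 18, 29), (20, 18, 23), (20, 18, 29), (23, 18, 29), (32, 16, 35)}
π[F, E, F2]: project onto (F, E, F2) → {(15, 18, 16), (15, 18, 20), (15, 18, 23), (15, 18, 29), (16, 18, 20), (16, 18, 23), (16, 18, 29), (20, 18, 23), (20, 18, 29), (23, 18, 29), (32, 16, 35)}

{(15, 18, 16), (15, 18, 20), (15, 18, 23), (15, 18, 29), (16, 18, 20), (16, 18, 23), (16, 18, 29), (20, 18, 23), (20, 18, 29), (23, 18, 29), (32, 16, 35)}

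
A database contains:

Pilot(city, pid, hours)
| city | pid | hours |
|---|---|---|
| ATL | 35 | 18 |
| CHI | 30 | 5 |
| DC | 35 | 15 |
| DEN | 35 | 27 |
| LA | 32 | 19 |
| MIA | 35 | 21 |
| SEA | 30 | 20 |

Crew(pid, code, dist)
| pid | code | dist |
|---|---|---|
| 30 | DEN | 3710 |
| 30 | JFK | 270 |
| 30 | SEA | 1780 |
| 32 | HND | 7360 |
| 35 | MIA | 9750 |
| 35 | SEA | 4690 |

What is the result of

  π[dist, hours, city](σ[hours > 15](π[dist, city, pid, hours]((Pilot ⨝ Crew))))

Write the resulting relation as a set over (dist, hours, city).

Natural join on pid: {(ATL, 35, 18, MIA, 9750), (ATL, 35, 18, SEA, 4690), (CHI, 30, 5, DEN, 3710), (CHI, 30, 5, JFK, 270), (CHI, 30, 5, SEA, 1780), (DC, 35, 15, MIA, 9750), (DC, 35, 15, SEA, 4690), (DEN, 35, 27, MIA, 9750), (DEN, 35, 27, SEA, 4690), (LA, 32, 19, HND, 7360), (MIA, 35, 21, MIA, 9750), (MIA, 35, 21, SEA, 4690), (SEA, 30, 20, DEN, 3710), (SEA, 30, 20, JFK, 270), (SEA, 30, 20, SEA, 1780)}
π[dist, city, pid, hours]: project onto (dist, city, pid, hours) → {(1780, CHI, 30, 5), (1780, SEA, 30, 20), (270, CHI, 30, 5), (270, SEA, 30, 20), (3710, CHI, 30, 5), (3710, SEA, 30, 20), (4690, ATL, 35, 18), (4690, DC, 35, 15), (4690, DEN, 35, 27), (4690, MIA, 35, 21), (7360, LA, 32, 19), (9750, ATL, 35, 18), (9750, DC, 35, 15), (9750, DEN, 35, 27), (9750, MIA, 35, 21)}
Selection hours > 15: {(1780, SEA, 30, 20), (270, SEA, 30, 20), (3710, SEA, 30, 20), (4690, ATL, 35, 18), (4690, DEN, 35, 27), (4690, MIA, 35, 21), (7360, LA, 32, 19), (9750, ATL, 35, 18), (9750, DEN, 35, 27), (9750, MIA, 35, 21)}
π[dist, hours, city]: project onto (dist, hours, city) → {(1780, 20, SEA), (270, 20, SEA), (3710, 20, SEA), (4690, 18, ATL), (4690, 21, MIA), (4690, 27, DEN), (7360, 19, LA), (9750, 18, ATL), (9750, 21, MIA), (9750, 27, DEN)}

{(1780, 20, SEA), (270, 20, SEA), (3710, 20, SEA), (4690, 18, ATL), (4690, 21, MIA), (4690, 27, DEN), (7360, 19, LA), (9750, 18, ATL), (9750, 21, MIA), (9750, 27, DEN)}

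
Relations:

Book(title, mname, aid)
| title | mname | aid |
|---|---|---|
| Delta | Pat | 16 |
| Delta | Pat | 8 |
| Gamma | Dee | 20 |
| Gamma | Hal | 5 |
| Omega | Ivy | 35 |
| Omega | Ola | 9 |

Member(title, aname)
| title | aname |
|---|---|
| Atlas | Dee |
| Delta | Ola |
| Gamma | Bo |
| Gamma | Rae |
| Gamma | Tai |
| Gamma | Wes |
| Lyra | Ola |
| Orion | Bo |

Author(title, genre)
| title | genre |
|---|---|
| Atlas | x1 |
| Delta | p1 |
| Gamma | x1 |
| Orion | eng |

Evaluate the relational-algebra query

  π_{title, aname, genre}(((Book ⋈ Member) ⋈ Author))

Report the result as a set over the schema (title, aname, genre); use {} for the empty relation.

{(Delta, Ola, p1), (Gamma, Bo, x1), (Gamma, Rae, x1), (Gamma, Tai, x1), (Gamma, Wes, x1)}

Joining Book and Member on title yields {(Delta, Pat, 16, Ola), (Delta, Pat, 8, Ola), (Gamma, Dee, 20, Bo), (Gamma, Dee, 20, Rae), (Gamma, Dee, 20, Tai), (Gamma, Dee, 20, Wes), (Gamma, Hal, 5, Bo), (Gamma, Hal, 5, Rae), (Gamma, Hal, 5, Tai), (Gamma, Hal, 5, Wes)}.
Joining (Book ⋈ Member) and Author on title yields {(Delta, Pat, 16, Ola, p1), (Delta, Pat, 8, Ola, p1), (Gamma, Dee, 20, Bo, x1), (Gamma, Dee, 20, Rae, x1), (Gamma, Dee, 20, Tai, x1), (Gamma, Dee, 20, Wes, x1), (Gamma, Hal, 5, Bo, x1), (Gamma, Hal, 5, Rae, x1), (Gamma, Hal, 5, Tai, x1), (Gamma, Hal, 5, Wes, x1)}.
Keep only column(s) title, aname, genre (5 duplicate(s) eliminated): {(Delta, Ola, p1), (Gamma, Bo, x1), (Gamma, Rae, x1), (Gamma, Tai, x1), (Gamma, Wes, x1)}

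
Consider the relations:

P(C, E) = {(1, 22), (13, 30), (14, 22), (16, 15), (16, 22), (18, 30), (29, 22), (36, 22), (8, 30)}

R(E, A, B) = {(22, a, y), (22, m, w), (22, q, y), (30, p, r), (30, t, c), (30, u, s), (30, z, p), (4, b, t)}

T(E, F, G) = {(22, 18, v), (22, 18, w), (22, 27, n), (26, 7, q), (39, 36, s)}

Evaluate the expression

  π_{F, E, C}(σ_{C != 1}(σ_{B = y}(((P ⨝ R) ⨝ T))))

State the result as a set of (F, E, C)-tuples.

Joining P and R on E yields {(1, 22, a, y), (1, 22, m, w), (1, 22, q, y), (13, 30, p, r), (13, 30, t, c), (13, 30, u, s), (13, 30, z, p), (14, 22, a, y), (14, 22, m, w), (14, 22, q, y), (16, 22, a, y), (16, 22, m, w), (16, 22, q, y), (18, 30, p, r), (18, 30, t, c), (18, 30, u, s), (18, 30, z, p), (29, 22, a, y), (29, 22, m, w), (29, 22, q, y), (36, 22, a, y), (36, 22, m, w), (36, 22, q, y), (8, 30, p, r), (8, 30, t, c), (8, 30, u, s), (8, 30, z, p)}.
Joining (P ⨝ R) and T on E yields {(1, 22, a, y, 18, v), (1, 22, a, y, 18, w), (1, 22, a, y, 27, n), (1, 22, m, w, 18, v), (1, 22, m, w, 18, w), (1, 22, m, w, 27, n), (1, 22, q, y, 18, v), (1, 22, q, y, 18, w), (1, 22, q, y, 27, n), (14, 22, a, y, 18, v), (14, 22, a, y, 18, w), (14, 22, a, y, 27, n), (14, 22, m, w, 18, v), (14, 22, m, w, 18, w), (14, 22, m, w, 27, n), (14, 22, q, y, 18, v), (14, 22, q, y, 18, w), (14, 22, q, y, 27, n), (16, 22, a, y, 18, v), (16, 22, a, y, 18, w), (16, 22, a, y, 27, n), (16, 22, m, w, 18, v), (16, 22, m, w, 18, w), (16, 22, m, w, 27, n), (16, 22, q, y, 18, v), (16, 22, q, y, 18, w), (16, 22, q, y, 27, n), (29, 22, a, y, 18, v), (29, 22, a, y, 18, w), (29, 22, a, y, 27, n), (29, 22, m, w, 18, v), (29, 22, m, w, 18, w), (29, 22, m, w, 27, n), (29, 22, q, y, 18, v), (29, 22, q, y, 18, w), (29, 22, q, y, 27, n), (36, 22, a, y, 18, v), (36, 22, a, y, 18, w), (36, 22, a, y, 27, n), (36, 22, m, w, 18, v), (36, 22, m, w, 18, w), (36, 22, m, w, 27, n), (36, 22, q, y, 18, v), (36, 22, q, y, 18, w), (36, 22, q, y, 27, n)}.
Selection B = y: {(1, 22, a, y, 18, v), (1, 22, a, y, 18, w), (1, 22, a, y, 27, n), (1, 22, q, y, 18, v), (1, 22, q, y, 18, w), (1, 22, q, y, 27, n), (14, 22, a, y, 18, v), (14, 22, a, y, 18, w), (14, 22, a, y, 27, n), (14, 22, q, y, 18, v), (14, 22, q, y, 18, w), (14, 22, q, y, 27, n), (16, 22, a, y, 18, v), (16, 22, a, y, 18, w), (16, 22, a, y, 27, n), (16, 22, q, y, 18, v), (16, 22, q, y, 18, w), (16, 22, q, y, 27, n), (29, 22, a, y, 18, v), (29, 22, a, y, 18, w), (29, 22, a, y, 27, n), (29, 22, q, y, 18, v), (29, 22, q, y, 18, w), (29, 22, q, y, 27, n), (36, 22, a, y, 18, v), (36, 22, a, y, 18, w), (36, 22, a, y, 27, n), (36, 22, q, y, 18, v), (36, 22, q, y, 18, w), (36, 22, q, y, 27, n)}
Selection C != 1: {(14, 22, a, y, 18, v), (14, 22, a, y, 18, w), (14, 22, a, y, 27, n), (14, 22, q, y, 18, v), (14, 22, q, y, 18, w), (14, 22, q, y, 27, n), (16, 22, a, y, 18, v), (16, 22, a, y, 18, w), (16, 22, a, y, 27, n), (16, 22, q, y, 18, v), (16, 22, q, y, 18, w), (16, 22, q, y, 27, n), (29, 22, a, y, 18, v), (29, 22, a, y, 18, w), (29, 22, a, y, 27, n), (29, 22, q, y, 18, v), (29, 22, q, y, 18, w), (29, 22, q, y, 27, n), (36, 22, a, y, 18, v), (36, 22, a, y, 18, w), (36, 22, a, y, 27, n), (36, 22, q, y, 18, v), (36, 22, q, y, 18, w), (36, 22, q, y, 27, n)}
π[F, E, C]: project onto (F, E, C) (16 duplicate(s) eliminated) → {(18, 22, 14), (18, 22, 16), (18, 22, 29), (18, 22, 36), (27, 22, 14), (27, 22, 16), (27, 22, 29), (27, 22, 36)}

{(18, 22, 14), (18, 22, 16), (18, 22, 29), (18, 22, 36), (27, 22, 14), (27, 22, 16), (27, 22, 29), (27, 22, 36)}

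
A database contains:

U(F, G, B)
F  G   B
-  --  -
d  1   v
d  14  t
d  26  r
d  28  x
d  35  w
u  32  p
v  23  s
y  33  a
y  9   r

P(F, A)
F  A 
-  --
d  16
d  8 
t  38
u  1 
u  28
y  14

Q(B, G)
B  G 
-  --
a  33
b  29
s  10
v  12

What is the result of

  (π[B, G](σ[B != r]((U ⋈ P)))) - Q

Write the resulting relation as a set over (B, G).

Joining U and P on F yields {(d, 1, v, 16), (d, 1, v, 8), (d, 14, t, 16), (d, 14, t, 8), (d, 26, r, 16), (d, 26, r, 8), (d, 28, x, 16), (d, 28, x, 8), (d, 35, w, 16), (d, 35, w, 8), (u, 32, p, 1), (u, 32, p, 28), (y, 33, a, 14), (y, 9, r, 14)}.
Selection B != r: {(d, 1, v, 16), (d, 1, v, 8), (d, 14, t, 16), (d, 14, t, 8), (d, 28, x, 16), (d, 28, x, 8), (d, 35, w, 16), (d, 35, w, 8), (u, 32, p, 1), (u, 32, p, 28), (y, 33, a, 14)}
Keep only column(s) B, G (5 duplicate(s) eliminated): {(a, 33), (p, 32), (t, 14), (v, 1), (w, 35), (x, 28)}
Set difference of the two operands is {(p, 32), (t, 14), (v, 1), (w, 35), (x, 28)}.

{(p, 32), (t, 14), (v, 1), (w, 35), (x, 28)}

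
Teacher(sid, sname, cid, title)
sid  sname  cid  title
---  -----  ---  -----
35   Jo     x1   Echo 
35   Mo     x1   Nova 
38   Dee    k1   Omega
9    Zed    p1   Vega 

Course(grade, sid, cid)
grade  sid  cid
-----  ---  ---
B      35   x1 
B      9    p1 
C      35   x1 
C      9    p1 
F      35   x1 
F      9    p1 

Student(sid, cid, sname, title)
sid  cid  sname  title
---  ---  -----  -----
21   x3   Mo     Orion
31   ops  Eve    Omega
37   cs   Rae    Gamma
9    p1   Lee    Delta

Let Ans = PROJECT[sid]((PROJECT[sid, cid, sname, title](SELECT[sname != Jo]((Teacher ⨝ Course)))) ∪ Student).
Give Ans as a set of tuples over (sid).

{21, 31, 35, 37, 9}

Natural join on sid, cid: {(35, Jo, x1, Echo, B), (35, Jo, x1, Echo, C), (35, Jo, x1, Echo, F), (35, Mo, x1, Nova, B), (35, Mo, x1, Nova, C), (35, Mo, x1, Nova, F), (9, Zed, p1, Vega, B), (9, Zed, p1, Vega, C), (9, Zed, p1, Vega, F)}
σ[sname != Jo]: keep tuples satisfying sname != Jo → {(35, Mo, x1, Nova, B), (35, Mo, x1, Nova, C), (35, Mo, x1, Nova, F), (9, Zed, p1, Vega, B), (9, Zed, p1, Vega, C), (9, Zed, p1, Vega, F)}
Keep only column(s) sid, cid, sname, title (4 duplicate(s) eliminated): {(35, x1, Mo, Nova), (9, p1, Zed, Vega)}
Set union of the two operands is {(21, x3, Mo, Orion), (31, ops, Eve, Omega), (35, x1, Mo, Nova), (37, cs, Rae, Gamma), (9, p1, Lee, Delta), (9, p1, Zed, Vega)}.
Keep only column(s) sid (1 duplicate(s) eliminated): {21, 31, 35, 37, 9}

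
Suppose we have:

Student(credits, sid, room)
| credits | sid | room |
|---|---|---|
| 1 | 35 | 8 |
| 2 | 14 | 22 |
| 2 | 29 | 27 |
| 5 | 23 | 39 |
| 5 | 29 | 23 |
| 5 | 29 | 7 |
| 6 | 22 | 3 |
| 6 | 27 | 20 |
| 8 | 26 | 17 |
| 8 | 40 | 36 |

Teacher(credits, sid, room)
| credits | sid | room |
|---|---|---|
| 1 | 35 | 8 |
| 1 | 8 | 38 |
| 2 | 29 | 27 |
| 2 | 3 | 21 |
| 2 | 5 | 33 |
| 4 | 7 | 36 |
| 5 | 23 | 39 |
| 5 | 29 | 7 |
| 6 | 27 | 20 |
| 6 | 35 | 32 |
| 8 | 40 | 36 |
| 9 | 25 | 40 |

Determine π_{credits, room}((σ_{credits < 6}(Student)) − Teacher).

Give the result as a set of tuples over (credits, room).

{(2, 22), (5, 23)}

Apply σ_{credits < 6}; surviving tuples: {(1, 35, 8), (2, 14, 22), (2, 29, 27), (5, 23, 39), (5, 29, 23), (5, 29, 7)}
Taking the difference: {(2, 14, 22), (5, 29, 23)}
π[credits, room]: project onto (credits, room) → {(2, 22), (5, 23)}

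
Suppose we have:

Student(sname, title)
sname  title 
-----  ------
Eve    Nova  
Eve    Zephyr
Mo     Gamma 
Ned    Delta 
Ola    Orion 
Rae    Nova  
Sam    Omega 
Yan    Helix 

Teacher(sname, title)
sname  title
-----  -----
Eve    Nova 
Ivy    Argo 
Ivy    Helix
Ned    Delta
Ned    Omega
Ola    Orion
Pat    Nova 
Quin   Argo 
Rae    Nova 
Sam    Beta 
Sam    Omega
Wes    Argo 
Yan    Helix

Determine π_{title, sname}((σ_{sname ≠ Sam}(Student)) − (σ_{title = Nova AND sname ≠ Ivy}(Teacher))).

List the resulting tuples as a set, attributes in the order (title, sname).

Selection sname ≠ Sam: {(Eve, Nova), (Eve, Zephyr), (Mo, Gamma), (Ned, Delta), (Ola, Orion), (Rae, Nova), (Yan, Helix)}
Selection title = Nova AND sname ≠ Ivy: {(Eve, Nova), (Pat, Nova), (Rae, Nova)}
Set difference of the two operands is {(Eve, Zephyr), (Mo, Gamma), (Ned, Delta), (Ola, Orion), (Yan, Helix)}.
π[title, sname]: project onto (title, sname) → {(Delta, Ned), (Gamma, Mo), (Helix, Yan), (Orion, Ola), (Zephyr, Eve)}

{(Delta, Ned), (Gamma, Mo), (Helix, Yan), (Orion, Ola), (Zephyr, Eve)}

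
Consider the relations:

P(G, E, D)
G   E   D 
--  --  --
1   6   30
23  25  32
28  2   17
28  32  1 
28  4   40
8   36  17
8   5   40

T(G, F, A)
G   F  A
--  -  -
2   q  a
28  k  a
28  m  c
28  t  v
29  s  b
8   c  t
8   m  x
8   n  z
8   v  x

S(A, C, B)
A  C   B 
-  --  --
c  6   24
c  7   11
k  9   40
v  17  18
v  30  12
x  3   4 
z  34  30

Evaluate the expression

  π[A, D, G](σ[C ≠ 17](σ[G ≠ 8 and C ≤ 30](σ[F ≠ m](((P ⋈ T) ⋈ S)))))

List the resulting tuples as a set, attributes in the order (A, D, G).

Joining P and T on G yields {(28, 2, 17, k, a), (28, 2, 17, m, c), (28, 2, 17, t, v), (28, 32, 1, k, a), (28, 32, 1, m, c), (28, 32, 1, t, v), (28, 4, 40, k, a), (28, 4, 40, m, c), (28, 4, 40, t, v), (8, 36, 17, c, t), (8, 36, 17, m, x), (8, 36, 17, n, z), (8, 36, 17, v, x), (8, 5, 40, c, t), (8, 5, 40, m, x), (8, 5, 40, n, z), (8, 5, 40, v, x)}.
Joining (P ⋈ T) and S on A yields {(28, 2, 17, m, c, 6, 24), (28, 2, 17, m, c, 7, 11), (28, 2, 17, t, v, 17, 18), (28, 2, 17, t, v, 30, 12), (28, 32, 1, m, c, 6, 24), (28, 32, 1, m, c, 7, 11), (28, 32, 1, t, v, 17, 18), (28, 32, 1, t, v, 30, 12), (28, 4, 40, m, c, 6, 24), (28, 4, 40, m, c, 7, 11), (28, 4, 40, t, v, 17, 18), (28, 4, 40, t, v, 30, 12), (8, 36, 17, m, x, 3, 4), (8, 36, 17, n, z, 34, 30), (8, 36, 17, v, x, 3, 4), (8, 5, 40, m, x, 3, 4), (8, 5, 40, n, z, 34, 30), (8, 5, 40, v, x, 3, 4)}.
Apply σ_{F ≠ m}; surviving tuples: {(28, 2, 17, t, v, 17, 18), (28, 2, 17, t, v, 30, 12), (28, 32, 1, t, v, 17, 18), (28, 32, 1, t, v, 30, 12), (28, 4, 40, t, v, 17, 18), (28, 4, 40, t, v, 30, 12), (8, 36, 17, n, z, 34, 30), (8, 36, 17, v, x, 3, 4), (8, 5, 40, n, z, 34, 30), (8, 5, 40, v, x, 3, 4)}
Apply σ_{G ≠ 8 and C ≤ 30}; surviving tuples: {(28, 2, 17, t, v, 17, 18), (28, 2, 17, t, v, 30, 12), (28, 32, 1, t, v, 17, 18), (28, 32, 1, t, v, 30, 12), (28, 4, 40, t, v, 17, 18), (28, 4, 40, t, v, 30, 12)}
Apply σ_{C ≠ 17}; surviving tuples: {(28, 2, 17, t, v, 30, 12), (28, 32, 1, t, v, 30, 12), (28, 4, 40, t, v, 30, 12)}
π[A, D, G]: project onto (A, D, G) → {(v, 1, 28), (v, 17, 28), (v, 40, 28)}

{(v, 1, 28), (v, 17, 28), (v, 40, 28)}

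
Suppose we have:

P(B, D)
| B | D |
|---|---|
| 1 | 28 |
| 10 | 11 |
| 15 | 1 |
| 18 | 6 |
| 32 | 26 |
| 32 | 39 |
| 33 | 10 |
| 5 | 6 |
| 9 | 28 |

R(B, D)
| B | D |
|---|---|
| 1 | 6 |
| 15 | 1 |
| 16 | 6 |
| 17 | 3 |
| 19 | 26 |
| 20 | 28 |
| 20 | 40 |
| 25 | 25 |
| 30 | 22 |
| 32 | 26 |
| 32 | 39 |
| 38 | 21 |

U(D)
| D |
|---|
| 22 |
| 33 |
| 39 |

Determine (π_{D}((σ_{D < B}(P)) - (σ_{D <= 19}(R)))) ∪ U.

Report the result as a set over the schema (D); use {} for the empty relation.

Apply σ_{D < B}; surviving tuples: {(15, 1), (18, 6), (32, 26), (33, 10)}
Apply σ_{D <= 19}; surviving tuples: {(1, 6), (15, 1), (16, 6), (17, 3)}
Difference: {(15, 1), (18, 6), (32, 26), (33, 10)} with {(1, 6), (15, 1), (16, 6), (17, 3)} → {(18, 6), (32, 26), (33, 10)}
π_{D} gives {10, 26, 6}.
Union: {10, 26, 6} with {22, 33, 39} → {10, 22, 26, 33, 39, 6}

{10, 22, 26, 33, 39, 6}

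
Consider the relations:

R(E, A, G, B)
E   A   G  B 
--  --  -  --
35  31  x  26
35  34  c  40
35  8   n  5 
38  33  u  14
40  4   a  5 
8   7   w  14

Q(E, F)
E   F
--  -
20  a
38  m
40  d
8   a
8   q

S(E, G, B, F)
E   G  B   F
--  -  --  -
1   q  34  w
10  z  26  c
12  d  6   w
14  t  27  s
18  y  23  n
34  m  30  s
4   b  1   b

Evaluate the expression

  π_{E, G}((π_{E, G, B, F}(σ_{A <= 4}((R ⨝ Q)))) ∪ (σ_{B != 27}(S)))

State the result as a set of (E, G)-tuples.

R ⋈ Q (natural join on E): {(38, 33, u, 14, m), (40, 4, a, 5, d), (8, 7, w, 14, a), (8, 7, w, 14, q)}
Apply σ_{A <= 4}; surviving tuples: {(40, 4, a, 5, d)}
Projecting to E, G, B, F: {(40, a, 5, d)}
Apply σ_{B != 27}; surviving tuples: {(1, q, 34, w), (10, z, 26, c), (12, d, 6, w), (18, y, 23, n), (34, m, 30, s), (4, b, 1, b)}
Taking the union: {(1, q, 34, w), (10, z, 26, c), (12, d, 6, w), (18, y, 23, n), (34, m, 30, s), (4, b, 1, b), (40, a, 5, d)}
Projecting to E, G: {(1, q), (10, z), (12, d), (18, y), (34, m), (4, b), (40, a)}

{(1, q), (10, z), (12, d), (18, y), (34, m), (4, b), (40, a)}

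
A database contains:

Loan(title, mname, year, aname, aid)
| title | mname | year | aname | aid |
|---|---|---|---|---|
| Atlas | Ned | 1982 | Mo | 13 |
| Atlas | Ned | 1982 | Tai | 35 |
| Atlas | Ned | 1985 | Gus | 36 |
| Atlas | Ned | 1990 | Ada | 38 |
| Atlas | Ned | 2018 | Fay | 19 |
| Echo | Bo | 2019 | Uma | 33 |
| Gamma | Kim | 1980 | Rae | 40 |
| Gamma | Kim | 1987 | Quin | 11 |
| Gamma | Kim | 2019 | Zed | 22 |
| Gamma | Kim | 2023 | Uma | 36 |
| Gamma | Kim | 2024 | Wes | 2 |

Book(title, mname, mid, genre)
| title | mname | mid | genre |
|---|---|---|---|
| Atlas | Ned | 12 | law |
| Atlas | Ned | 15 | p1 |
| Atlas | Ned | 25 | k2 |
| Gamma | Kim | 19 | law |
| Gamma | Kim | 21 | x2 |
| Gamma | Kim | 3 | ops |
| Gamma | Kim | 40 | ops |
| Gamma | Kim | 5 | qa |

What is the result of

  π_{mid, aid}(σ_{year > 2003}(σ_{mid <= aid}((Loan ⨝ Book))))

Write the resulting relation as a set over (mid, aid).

{(12, 19), (15, 19), (19, 22), (19, 36), (21, 22), (21, 36), (3, 22), (3, 36), (5, 22), (5, 36)}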